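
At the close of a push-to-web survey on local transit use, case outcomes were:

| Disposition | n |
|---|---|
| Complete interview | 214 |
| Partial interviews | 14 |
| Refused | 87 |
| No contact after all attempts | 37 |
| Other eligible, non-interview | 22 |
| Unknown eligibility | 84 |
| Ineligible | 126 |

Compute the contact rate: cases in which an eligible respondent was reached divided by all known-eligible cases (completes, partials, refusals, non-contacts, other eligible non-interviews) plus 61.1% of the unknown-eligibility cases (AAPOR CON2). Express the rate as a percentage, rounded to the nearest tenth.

Num = 214 + 14 + 87 + 22 = 337
Eligible (known) = 214 + 14 + 87 + 37 + 22 = 374
e × U = 0.6110 × 84 = 51.32
Base = 374 + 51.32 = 425.32
CON2 = 337 / 425.32 = 0.7923

79.2%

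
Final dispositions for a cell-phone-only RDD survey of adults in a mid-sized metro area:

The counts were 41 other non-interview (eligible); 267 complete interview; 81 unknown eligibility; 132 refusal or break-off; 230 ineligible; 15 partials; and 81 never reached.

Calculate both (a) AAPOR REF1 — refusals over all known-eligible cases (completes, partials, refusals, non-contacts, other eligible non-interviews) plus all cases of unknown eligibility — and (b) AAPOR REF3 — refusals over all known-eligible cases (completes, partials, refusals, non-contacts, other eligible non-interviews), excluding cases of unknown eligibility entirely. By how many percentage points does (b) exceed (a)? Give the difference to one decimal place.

Numerator = 132
Denominator = 267 + 15 + 132 + 81 + 41 + 81 = 617
REF1 = 132 / 617 = 0.2139
Denominator = 267 + 15 + 132 + 81 + 41 = 536
REF3 = 132 / 536 = 0.2463
Difference = 24.63 − 21.39 = 3.24 percentage points

3.2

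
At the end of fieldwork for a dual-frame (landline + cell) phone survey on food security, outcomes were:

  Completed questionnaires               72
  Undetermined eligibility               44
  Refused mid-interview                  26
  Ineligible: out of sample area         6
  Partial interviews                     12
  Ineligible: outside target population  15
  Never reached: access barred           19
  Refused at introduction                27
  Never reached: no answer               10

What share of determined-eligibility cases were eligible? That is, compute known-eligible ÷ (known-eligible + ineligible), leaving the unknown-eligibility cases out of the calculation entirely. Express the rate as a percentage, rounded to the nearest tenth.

88.8%

Refused = 27 + 26 = 53
Never reached = 10 + 19 = 29
Not eligible = 15 + 6 = 21
Determined eligible = 72 + 12 + 53 + 29 = 166
e = 166 / (166 + 21) = 166 / 187 = 0.8877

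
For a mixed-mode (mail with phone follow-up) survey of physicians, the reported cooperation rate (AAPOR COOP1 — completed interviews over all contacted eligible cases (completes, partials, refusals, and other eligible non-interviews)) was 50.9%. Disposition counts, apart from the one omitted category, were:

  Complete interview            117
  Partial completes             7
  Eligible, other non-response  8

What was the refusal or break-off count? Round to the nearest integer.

COOP1 = 117 / D = 0.509
D = 117 / 0.509 = 229.9
Rest of base = 132
refusal or break-off = 229.9 − 132 ≈ 98

98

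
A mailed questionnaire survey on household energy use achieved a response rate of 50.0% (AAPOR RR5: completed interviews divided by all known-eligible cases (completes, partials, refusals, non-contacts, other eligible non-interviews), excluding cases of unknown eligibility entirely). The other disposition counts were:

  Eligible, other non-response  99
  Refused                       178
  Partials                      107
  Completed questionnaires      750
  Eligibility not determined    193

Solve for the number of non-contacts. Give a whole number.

RR5 = 750 / D = 0.500
D = 750 / 0.500 = 1500.0
Rest of base = 1134
non-contacts = 1500.0 − 1134 ≈ 366

366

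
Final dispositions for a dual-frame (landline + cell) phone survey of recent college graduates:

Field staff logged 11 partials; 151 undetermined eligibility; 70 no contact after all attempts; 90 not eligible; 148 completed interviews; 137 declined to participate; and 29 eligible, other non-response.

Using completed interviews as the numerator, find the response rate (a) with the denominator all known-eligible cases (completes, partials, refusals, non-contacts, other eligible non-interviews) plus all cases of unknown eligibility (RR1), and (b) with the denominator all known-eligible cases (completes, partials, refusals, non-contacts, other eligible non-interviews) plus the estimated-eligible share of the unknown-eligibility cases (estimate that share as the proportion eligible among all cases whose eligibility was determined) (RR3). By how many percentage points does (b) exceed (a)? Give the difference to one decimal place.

Top: 148
Base: 148 + 11 + 137 + 70 + 29 + 151 = 546
RR1 = 148 / 546 = 0.2711
Known eligible: 148 + 11 + 137 + 70 + 29 = 395
e = 395 / (395 + 90) = 395 / 485 = 0.8144
e × U: 0.8144 × 151 = 122.97
Base: 395 + 122.97 = 517.97
RR3 = 148 / 517.97 = 0.2857
Difference = 28.57 − 27.11 = 1.46 percentage points

1.5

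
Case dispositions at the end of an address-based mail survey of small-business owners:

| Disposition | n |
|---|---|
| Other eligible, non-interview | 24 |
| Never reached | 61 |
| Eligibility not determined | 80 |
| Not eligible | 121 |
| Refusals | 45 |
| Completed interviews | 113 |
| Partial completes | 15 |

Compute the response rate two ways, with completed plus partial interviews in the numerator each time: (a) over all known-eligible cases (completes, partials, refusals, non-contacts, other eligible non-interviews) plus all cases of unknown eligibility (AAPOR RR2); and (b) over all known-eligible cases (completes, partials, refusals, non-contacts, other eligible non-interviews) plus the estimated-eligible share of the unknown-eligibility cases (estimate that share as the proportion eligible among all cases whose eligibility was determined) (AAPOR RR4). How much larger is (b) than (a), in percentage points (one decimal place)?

Top = 113 + 15 = 128
Denom = 113 + 15 + 45 + 61 + 24 + 80 = 338
RR2 = 128 / 338 = 0.3787
Known eligible = 113 + 15 + 45 + 61 + 24 = 258
e = 258 / (258 + 121) = 258 / 379 = 0.6807
Estimated eligible among unknowns = 0.6807 × 80 = 54.46
Denom = 258 + 54.46 = 312.46
RR4 = 128 / 312.46 = 0.4097
Difference = 40.97 − 37.87 = 3.10 percentage points

3.1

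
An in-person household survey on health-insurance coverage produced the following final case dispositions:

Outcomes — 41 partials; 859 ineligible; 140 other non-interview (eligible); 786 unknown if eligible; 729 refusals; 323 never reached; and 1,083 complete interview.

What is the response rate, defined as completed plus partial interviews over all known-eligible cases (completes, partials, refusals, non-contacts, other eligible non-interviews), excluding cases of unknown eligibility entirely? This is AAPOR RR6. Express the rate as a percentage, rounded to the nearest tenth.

Top = 1083 + 41 = 1124
Base = 1083 + 41 + 729 + 323 + 140 = 2316
RR6 = 1124 / 2316 = 0.4853

48.5%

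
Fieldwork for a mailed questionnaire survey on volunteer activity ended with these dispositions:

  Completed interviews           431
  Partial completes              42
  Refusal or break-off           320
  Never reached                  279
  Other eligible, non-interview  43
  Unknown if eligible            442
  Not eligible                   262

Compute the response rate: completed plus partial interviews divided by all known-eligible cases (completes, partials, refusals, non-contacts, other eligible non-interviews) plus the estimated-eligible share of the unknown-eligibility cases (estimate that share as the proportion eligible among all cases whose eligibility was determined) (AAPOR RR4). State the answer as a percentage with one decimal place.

32.1%

Top = 431 + 42 = 473
Eligible (known) = 431 + 42 + 320 + 279 + 43 = 1115
e = 1115 / (1115 + 262) = 1115 / 1377 = 0.8097
e × U = 0.8097 × 442 = 357.89
Denom = 1115 + 357.89 = 1472.89
RR4 = 473 / 1472.89 = 0.3211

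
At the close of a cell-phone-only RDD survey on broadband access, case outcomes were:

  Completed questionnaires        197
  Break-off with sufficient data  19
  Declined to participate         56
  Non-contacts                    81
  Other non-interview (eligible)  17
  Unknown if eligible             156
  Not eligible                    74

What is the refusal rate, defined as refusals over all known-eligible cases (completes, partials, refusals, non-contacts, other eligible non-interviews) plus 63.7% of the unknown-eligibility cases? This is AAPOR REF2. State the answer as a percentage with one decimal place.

Numerator → 56
Determined eligible → 197 + 19 + 56 + 81 + 17 = 370
e × U → 0.6370 × 156 = 99.37
Base → 370 + 99.37 = 469.37
REF2 = 56 / 469.37 = 0.1193

11.9%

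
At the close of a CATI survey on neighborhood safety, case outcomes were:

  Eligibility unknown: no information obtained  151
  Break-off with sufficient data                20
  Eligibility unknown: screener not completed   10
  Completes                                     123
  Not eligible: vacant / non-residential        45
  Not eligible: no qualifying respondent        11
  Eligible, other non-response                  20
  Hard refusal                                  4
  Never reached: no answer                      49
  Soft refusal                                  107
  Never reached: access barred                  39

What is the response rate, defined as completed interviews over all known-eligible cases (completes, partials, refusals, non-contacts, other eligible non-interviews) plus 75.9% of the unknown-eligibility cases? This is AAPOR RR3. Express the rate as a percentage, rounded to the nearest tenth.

Refusals = 4 + 107 = 111
No answer / not reached = 49 + 39 = 88
Undetermined eligibility = 10 + 151 = 161
Screened out, ineligible = 11 + 45 = 56
Top: 123
Eligible (known): 123 + 20 + 111 + 88 + 20 = 362
Eligible share of unknowns: 0.7590 × 161 = 122.20
Denominator: 362 + 122.20 = 484.20
RR3 = 123 / 484.20 = 0.2540

25.4%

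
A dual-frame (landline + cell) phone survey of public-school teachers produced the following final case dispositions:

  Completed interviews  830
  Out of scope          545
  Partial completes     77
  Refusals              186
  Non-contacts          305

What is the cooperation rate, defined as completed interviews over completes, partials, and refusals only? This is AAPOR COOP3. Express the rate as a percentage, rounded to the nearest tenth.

Numerator → 830
Base → 830 + 77 + 186 = 1093
COOP3 = 830 / 1093 = 0.7594

75.9%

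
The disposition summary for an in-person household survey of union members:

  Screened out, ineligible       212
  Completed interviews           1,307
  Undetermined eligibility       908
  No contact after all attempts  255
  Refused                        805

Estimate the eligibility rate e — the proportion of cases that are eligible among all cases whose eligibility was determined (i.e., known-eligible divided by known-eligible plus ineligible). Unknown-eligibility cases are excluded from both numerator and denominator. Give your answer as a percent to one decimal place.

91.8%

Eligible (known) → 1307 + 805 + 255 = 2367
e = 2367 / (2367 + 212) = 2367 / 2579 = 0.9178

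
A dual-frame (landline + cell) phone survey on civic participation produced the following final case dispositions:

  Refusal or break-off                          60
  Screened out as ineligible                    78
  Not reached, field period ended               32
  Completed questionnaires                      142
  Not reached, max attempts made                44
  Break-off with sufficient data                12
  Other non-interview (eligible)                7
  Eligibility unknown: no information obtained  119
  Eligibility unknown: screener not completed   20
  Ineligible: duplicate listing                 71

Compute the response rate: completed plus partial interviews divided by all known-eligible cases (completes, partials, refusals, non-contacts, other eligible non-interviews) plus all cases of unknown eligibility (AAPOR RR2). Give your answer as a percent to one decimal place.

35.3%

No contact after all attempts = 32 + 44 = 76
Unknown if eligible = 20 + 119 = 139
Screened out, ineligible = 78 + 71 = 149
Numerator = 142 + 12 = 154
Denominator = 142 + 12 + 60 + 76 + 7 + 139 = 436
RR2 = 154 / 436 = 0.3532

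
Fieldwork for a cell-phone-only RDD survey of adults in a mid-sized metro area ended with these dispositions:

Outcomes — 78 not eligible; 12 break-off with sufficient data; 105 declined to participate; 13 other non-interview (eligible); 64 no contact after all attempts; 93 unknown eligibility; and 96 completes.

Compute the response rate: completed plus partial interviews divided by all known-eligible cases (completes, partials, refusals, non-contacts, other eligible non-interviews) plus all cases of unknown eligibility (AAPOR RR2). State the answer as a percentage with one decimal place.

28.2%

Top: 96 + 12 = 108
Denom: 96 + 12 + 105 + 64 + 13 + 93 = 383
RR2 = 108 / 383 = 0.2820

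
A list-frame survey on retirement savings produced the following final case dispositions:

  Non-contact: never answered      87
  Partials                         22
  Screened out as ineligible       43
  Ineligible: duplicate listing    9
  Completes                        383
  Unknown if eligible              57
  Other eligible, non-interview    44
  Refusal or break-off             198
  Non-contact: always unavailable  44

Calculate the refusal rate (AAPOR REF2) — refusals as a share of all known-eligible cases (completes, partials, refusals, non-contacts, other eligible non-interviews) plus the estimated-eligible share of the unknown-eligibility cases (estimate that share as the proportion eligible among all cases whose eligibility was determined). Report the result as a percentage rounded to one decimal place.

23.8%

Never reached = 87 + 44 = 131
Screened out, ineligible = 43 + 9 = 52
Numerator = 198
Eligible (known) = 383 + 22 + 198 + 131 + 44 = 778
e = 778 / (778 + 52) = 778 / 830 = 0.9373
Estimated eligible among unknowns = 0.9373 × 57 = 53.43
Denom = 778 + 53.43 = 831.43
REF2 = 198 / 831.43 = 0.2381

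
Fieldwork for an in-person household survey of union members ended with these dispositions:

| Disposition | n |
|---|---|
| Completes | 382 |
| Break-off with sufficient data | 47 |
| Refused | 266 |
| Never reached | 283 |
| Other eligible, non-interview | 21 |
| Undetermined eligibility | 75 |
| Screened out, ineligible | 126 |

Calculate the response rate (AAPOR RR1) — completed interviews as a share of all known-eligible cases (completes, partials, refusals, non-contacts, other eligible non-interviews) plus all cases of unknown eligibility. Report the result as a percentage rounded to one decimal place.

35.6%

Num = 382
Denominator = 382 + 47 + 266 + 283 + 21 + 75 = 1074
RR1 = 382 / 1074 = 0.3557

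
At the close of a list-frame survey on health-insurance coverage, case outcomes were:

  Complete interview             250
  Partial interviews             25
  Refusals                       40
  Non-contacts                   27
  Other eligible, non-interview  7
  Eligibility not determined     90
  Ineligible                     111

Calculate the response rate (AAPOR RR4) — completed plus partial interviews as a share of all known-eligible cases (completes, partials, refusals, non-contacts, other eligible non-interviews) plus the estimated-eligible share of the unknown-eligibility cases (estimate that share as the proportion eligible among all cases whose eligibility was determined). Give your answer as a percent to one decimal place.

Top → 250 + 25 = 275
Eligible (known) → 250 + 25 + 40 + 27 + 7 = 349
e = 349 / (349 + 111) = 349 / 460 = 0.7587
Estimated eligible among unknowns → 0.7587 × 90 = 68.28
Denom → 349 + 68.28 = 417.28
RR4 = 275 / 417.28 = 0.6590

65.9%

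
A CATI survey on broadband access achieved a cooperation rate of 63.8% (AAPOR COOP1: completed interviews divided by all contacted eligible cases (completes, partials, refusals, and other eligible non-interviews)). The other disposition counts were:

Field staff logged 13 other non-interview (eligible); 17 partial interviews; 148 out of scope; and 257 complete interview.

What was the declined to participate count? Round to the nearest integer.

116

COOP1 = 257 / D = 0.638
D = 257 / 0.638 = 402.8
Remaining denominator categories sum to 287
declined to participate = 402.8 − 287 ≈ 116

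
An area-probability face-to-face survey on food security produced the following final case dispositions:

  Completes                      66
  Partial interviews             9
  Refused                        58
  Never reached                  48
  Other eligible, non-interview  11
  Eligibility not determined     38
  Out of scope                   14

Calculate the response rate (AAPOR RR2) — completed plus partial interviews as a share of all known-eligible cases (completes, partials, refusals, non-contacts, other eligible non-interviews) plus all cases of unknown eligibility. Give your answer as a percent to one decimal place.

32.6%

Numerator → 66 + 9 = 75
Denominator → 66 + 9 + 58 + 48 + 11 + 38 = 230
RR2 = 75 / 230 = 0.3261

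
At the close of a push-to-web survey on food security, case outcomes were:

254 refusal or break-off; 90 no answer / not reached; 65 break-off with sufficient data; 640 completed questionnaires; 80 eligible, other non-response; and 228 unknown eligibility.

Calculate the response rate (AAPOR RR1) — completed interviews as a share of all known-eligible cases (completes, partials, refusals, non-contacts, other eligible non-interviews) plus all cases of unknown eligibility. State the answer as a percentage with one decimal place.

Numerator = 640
Denominator = 640 + 65 + 254 + 90 + 80 + 228 = 1357
RR1 = 640 / 1357 = 0.4716

47.2%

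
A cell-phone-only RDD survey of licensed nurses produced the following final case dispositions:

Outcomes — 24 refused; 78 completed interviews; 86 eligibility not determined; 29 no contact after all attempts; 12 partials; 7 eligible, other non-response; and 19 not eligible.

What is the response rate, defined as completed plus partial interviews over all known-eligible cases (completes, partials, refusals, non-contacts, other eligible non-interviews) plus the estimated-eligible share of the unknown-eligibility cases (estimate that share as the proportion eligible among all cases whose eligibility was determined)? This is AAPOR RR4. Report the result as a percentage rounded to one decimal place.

39.8%

Top = 78 + 12 = 90
Determined eligible = 78 + 12 + 24 + 29 + 7 = 150
e = 150 / (150 + 19) = 150 / 169 = 0.8876
Estimated eligible among unknowns = 0.8876 × 86 = 76.33
Denom = 150 + 76.33 = 226.33
RR4 = 90 / 226.33 = 0.3976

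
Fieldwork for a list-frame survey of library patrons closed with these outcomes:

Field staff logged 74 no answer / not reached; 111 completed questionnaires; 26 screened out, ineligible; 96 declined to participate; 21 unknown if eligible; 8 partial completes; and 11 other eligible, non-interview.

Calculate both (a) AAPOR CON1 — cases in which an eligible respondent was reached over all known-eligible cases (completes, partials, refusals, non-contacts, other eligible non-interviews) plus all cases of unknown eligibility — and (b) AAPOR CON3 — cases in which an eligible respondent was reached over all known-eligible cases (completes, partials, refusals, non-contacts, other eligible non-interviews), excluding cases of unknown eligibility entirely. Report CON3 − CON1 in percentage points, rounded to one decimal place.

4.9

Num: 111 + 8 + 96 + 11 = 226
Denominator: 111 + 8 + 96 + 74 + 11 + 21 = 321
CON1 = 226 / 321 = 0.7040
Denominator: 111 + 8 + 96 + 74 + 11 = 300
CON3 = 226 / 300 = 0.7533
Difference = 75.33 − 70.40 = 4.93 percentage points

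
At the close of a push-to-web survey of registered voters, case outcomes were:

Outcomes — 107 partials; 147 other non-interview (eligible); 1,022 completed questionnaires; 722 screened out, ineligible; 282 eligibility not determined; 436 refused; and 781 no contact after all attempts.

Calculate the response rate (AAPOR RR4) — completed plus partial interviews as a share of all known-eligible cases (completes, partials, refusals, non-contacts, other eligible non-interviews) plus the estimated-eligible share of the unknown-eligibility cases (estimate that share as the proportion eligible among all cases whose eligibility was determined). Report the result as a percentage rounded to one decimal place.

Num → 1022 + 107 = 1129
Known eligible → 1022 + 107 + 436 + 781 + 147 = 2493
e = 2493 / (2493 + 722) = 2493 / 3215 = 0.7754
Estimated eligible among unknowns → 0.7754 × 282 = 218.66
Denominator → 2493 + 218.66 = 2711.66
RR4 = 1129 / 2711.66 = 0.4164

41.6%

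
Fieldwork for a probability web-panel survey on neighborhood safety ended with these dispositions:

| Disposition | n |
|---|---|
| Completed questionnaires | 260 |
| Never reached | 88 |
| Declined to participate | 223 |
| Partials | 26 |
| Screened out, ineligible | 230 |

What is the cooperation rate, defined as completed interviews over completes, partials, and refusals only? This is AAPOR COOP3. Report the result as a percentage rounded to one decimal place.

51.1%

Numerator: 260
Denom: 260 + 26 + 223 = 509
COOP3 = 260 / 509 = 0.5108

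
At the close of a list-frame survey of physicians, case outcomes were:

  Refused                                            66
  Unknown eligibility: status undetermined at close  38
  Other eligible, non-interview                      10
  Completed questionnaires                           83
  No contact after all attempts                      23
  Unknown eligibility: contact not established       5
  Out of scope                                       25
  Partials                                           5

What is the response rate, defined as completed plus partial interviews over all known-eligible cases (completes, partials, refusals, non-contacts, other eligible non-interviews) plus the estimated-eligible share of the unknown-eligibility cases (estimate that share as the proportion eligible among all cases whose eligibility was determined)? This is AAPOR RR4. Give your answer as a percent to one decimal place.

39.1%

Unknown if eligible = 5 + 38 = 43
Top = 83 + 5 = 88
Determined eligible = 83 + 5 + 66 + 23 + 10 = 187
e = 187 / (187 + 25) = 187 / 212 = 0.8821
e × U = 0.8821 × 43 = 37.93
Denom = 187 + 37.93 = 224.93
RR4 = 88 / 224.93 = 0.3912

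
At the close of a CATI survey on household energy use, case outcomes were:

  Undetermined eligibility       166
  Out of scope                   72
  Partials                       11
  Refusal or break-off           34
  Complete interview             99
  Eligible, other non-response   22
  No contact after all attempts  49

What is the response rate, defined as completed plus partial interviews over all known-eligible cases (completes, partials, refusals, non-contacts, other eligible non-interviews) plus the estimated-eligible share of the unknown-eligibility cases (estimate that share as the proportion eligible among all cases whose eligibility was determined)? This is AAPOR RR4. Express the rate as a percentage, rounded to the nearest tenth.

32.4%

Numerator → 99 + 11 = 110
Known eligible → 99 + 11 + 34 + 49 + 22 = 215
e = 215 / (215 + 72) = 215 / 287 = 0.7491
Estimated eligible among unknowns → 0.7491 × 166 = 124.35
Base → 215 + 124.35 = 339.35
RR4 = 110 / 339.35 = 0.3241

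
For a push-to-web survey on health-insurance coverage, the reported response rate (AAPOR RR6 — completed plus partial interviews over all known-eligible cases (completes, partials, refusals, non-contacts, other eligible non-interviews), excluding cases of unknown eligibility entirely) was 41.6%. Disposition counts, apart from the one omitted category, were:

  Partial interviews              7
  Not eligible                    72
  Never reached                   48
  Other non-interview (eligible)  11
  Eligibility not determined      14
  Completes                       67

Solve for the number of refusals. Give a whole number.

Top: 67 + 7 = 74
RR6 = 74 / D = 0.416
D = 74 / 0.416 = 177.9
Other denominator terms total 133
refusals = 177.9 − 133 ≈ 45

45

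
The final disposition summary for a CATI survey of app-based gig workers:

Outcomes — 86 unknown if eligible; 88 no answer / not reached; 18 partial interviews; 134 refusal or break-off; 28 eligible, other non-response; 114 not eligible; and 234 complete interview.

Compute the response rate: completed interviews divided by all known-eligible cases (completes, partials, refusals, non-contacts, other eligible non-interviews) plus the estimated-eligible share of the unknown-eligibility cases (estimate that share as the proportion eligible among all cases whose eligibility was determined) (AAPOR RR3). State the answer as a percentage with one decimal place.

Numerator → 234
Eligible (known) → 234 + 18 + 134 + 88 + 28 = 502
e = 502 / (502 + 114) = 502 / 616 = 0.8149
Eligible share of unknowns → 0.8149 × 86 = 70.08
Denominator → 502 + 70.08 = 572.08
RR3 = 234 / 572.08 = 0.4090

40.9%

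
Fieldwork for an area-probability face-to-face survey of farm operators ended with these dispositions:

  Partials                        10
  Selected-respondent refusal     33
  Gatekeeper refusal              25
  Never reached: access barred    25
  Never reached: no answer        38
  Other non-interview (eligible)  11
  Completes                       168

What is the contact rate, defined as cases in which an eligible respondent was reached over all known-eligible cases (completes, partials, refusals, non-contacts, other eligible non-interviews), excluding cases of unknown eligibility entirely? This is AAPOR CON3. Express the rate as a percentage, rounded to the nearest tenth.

Refusal or break-off = 25 + 33 = 58
No contact after all attempts = 38 + 25 = 63
Top = 168 + 10 + 58 + 11 = 247
Base = 168 + 10 + 58 + 63 + 11 = 310
CON3 = 247 / 310 = 0.7968

79.7%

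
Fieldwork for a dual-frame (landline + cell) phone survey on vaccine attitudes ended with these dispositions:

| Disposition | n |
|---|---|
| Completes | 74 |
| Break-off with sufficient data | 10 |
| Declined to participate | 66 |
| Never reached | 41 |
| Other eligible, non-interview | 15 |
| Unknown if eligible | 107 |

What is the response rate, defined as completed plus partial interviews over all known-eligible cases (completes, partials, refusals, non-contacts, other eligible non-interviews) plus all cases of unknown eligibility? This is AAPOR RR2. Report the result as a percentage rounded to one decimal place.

Num: 74 + 10 = 84
Base: 74 + 10 + 66 + 41 + 15 + 107 = 313
RR2 = 84 / 313 = 0.2684

26.8%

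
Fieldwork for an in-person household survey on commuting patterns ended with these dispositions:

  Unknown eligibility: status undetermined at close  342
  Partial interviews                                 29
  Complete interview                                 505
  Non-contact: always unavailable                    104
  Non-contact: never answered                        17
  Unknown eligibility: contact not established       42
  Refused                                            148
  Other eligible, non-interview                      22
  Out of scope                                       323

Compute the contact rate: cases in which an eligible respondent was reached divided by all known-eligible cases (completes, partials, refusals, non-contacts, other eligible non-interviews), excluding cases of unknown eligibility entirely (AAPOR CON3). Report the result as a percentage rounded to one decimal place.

Never reached = 17 + 104 = 121
Unknown if eligible = 42 + 342 = 384
Numerator: 505 + 29 + 148 + 22 = 704
Denom: 505 + 29 + 148 + 121 + 22 = 825
CON3 = 704 / 825 = 0.8533

85.3%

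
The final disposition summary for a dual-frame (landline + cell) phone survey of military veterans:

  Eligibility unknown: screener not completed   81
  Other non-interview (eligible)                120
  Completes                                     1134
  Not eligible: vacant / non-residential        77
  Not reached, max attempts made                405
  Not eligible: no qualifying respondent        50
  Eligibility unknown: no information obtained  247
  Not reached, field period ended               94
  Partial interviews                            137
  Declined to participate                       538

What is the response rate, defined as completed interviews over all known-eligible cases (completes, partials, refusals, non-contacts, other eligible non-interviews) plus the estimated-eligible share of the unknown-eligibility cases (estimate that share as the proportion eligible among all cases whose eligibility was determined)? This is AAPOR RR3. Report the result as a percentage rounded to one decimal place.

41.4%

No contact after all attempts = 94 + 405 = 499
Unknown eligibility = 81 + 247 = 328
Screened out, ineligible = 50 + 77 = 127
Numerator → 1134
Determined eligible → 1134 + 137 + 538 + 499 + 120 = 2428
e = 2428 / (2428 + 127) = 2428 / 2555 = 0.9503
Estimated eligible among unknowns → 0.9503 × 328 = 311.70
Denominator → 2428 + 311.70 = 2739.70
RR3 = 1134 / 2739.70 = 0.4139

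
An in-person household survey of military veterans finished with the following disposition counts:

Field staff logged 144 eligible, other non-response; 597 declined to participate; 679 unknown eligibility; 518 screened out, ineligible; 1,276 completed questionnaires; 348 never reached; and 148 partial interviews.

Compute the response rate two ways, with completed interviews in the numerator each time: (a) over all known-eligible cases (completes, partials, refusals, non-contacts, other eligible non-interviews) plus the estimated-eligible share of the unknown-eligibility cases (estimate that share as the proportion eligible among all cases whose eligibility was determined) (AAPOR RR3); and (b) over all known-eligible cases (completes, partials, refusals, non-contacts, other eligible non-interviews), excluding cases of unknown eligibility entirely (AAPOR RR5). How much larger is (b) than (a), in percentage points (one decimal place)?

Num: 1276
Eligible (known): 1276 + 148 + 597 + 348 + 144 = 2513
e = 2513 / (2513 + 518) = 2513 / 3031 = 0.8291
Eligible share of unknowns: 0.8291 × 679 = 562.96
Base: 2513 + 562.96 = 3075.96
RR3 = 1276 / 3075.96 = 0.4148
Base: 1276 + 148 + 597 + 348 + 144 = 2513
RR5 = 1276 / 2513 = 0.5078
Difference = 50.78 − 41.48 = 9.30 percentage points

9.3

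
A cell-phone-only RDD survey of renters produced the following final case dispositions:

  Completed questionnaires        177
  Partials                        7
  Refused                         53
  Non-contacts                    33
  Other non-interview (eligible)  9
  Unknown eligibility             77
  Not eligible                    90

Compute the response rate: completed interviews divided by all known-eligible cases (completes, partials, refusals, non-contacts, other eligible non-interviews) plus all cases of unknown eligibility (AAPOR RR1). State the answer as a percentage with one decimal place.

49.7%

Num = 177
Denom = 177 + 7 + 53 + 33 + 9 + 77 = 356
RR1 = 177 / 356 = 0.4972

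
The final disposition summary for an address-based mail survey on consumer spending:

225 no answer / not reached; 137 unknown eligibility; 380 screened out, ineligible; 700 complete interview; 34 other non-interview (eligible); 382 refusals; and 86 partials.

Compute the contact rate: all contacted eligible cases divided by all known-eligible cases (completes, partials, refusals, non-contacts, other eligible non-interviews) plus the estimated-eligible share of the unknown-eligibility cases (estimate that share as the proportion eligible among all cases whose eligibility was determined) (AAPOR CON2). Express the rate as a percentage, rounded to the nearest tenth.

Top: 700 + 86 + 382 + 34 = 1202
Eligible (known): 700 + 86 + 382 + 225 + 34 = 1427
e = 1427 / (1427 + 380) = 1427 / 1807 = 0.7897
Eligible share of unknowns: 0.7897 × 137 = 108.19
Denominator: 1427 + 108.19 = 1535.19
CON2 = 1202 / 1535.19 = 0.7830

78.3%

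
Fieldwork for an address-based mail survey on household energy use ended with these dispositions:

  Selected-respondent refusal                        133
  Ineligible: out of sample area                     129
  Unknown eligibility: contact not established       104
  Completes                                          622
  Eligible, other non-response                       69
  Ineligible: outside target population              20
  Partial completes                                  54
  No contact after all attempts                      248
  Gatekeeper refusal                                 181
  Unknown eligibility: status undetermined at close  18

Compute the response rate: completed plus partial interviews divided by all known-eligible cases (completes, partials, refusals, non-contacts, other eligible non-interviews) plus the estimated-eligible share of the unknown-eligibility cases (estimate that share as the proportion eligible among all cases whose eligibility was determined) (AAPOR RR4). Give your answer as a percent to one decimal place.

Declined to participate = 181 + 133 = 314
Unknown eligibility = 104 + 18 = 122
Out of scope = 20 + 129 = 149
Num = 622 + 54 = 676
Eligible (known) = 622 + 54 + 314 + 248 + 69 = 1307
e = 1307 / (1307 + 149) = 1307 / 1456 = 0.8977
Estimated eligible among unknowns = 0.8977 × 122 = 109.52
Denom = 1307 + 109.52 = 1416.52
RR4 = 676 / 1416.52 = 0.4772

47.7%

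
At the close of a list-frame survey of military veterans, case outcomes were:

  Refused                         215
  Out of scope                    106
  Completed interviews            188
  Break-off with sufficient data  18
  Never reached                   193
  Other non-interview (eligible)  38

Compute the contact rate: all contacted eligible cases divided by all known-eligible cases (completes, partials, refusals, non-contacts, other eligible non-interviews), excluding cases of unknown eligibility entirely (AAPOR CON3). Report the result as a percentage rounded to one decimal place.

Top = 188 + 18 + 215 + 38 = 459
Denominator = 188 + 18 + 215 + 193 + 38 = 652
CON3 = 459 / 652 = 0.7040

70.4%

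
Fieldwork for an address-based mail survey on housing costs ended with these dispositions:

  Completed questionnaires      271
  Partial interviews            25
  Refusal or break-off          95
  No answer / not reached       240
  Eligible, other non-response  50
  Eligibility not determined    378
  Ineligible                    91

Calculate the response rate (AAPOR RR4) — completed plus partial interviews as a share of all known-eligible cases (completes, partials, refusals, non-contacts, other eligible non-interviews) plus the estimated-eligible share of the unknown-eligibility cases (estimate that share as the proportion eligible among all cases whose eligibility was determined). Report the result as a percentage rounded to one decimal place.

Numerator → 271 + 25 = 296
Eligible (known) → 271 + 25 + 95 + 240 + 50 = 681
e = 681 / (681 + 91) = 681 / 772 = 0.8821
Estimated eligible among unknowns → 0.8821 × 378 = 333.43
Denominator → 681 + 333.43 = 1014.43
RR4 = 296 / 1014.43 = 0.2918

29.2%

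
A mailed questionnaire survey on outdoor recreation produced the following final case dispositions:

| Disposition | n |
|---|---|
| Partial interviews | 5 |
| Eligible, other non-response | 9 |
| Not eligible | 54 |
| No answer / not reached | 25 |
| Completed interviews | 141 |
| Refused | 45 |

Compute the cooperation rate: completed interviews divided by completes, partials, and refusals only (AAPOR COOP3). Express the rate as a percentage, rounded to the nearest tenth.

Num → 141
Denom → 141 + 5 + 45 = 191
COOP3 = 141 / 191 = 0.7382

73.8%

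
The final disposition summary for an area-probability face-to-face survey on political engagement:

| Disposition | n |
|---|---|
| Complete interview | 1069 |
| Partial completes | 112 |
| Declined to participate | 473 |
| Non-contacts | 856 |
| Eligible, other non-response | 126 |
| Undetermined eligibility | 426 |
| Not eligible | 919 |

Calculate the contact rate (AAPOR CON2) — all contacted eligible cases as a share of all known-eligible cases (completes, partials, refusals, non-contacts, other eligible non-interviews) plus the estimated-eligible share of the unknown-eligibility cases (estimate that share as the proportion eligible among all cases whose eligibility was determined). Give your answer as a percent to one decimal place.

Num: 1069 + 112 + 473 + 126 = 1780
Known eligible: 1069 + 112 + 473 + 856 + 126 = 2636
e = 2636 / (2636 + 919) = 2636 / 3555 = 0.7415
Estimated eligible among unknowns: 0.7415 × 426 = 315.88
Base: 2636 + 315.88 = 2951.88
CON2 = 1780 / 2951.88 = 0.6030

60.3%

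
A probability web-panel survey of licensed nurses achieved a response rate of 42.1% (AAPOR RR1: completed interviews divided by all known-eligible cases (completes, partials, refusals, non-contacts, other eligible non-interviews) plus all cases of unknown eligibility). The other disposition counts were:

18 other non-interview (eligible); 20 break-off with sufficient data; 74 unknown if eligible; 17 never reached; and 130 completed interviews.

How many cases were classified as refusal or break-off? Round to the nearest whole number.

RR1 = 130 / D = 0.421
D = 130 / 0.421 = 308.8
Other denominator terms total 259
refusal or break-off = 308.8 − 259 ≈ 50

50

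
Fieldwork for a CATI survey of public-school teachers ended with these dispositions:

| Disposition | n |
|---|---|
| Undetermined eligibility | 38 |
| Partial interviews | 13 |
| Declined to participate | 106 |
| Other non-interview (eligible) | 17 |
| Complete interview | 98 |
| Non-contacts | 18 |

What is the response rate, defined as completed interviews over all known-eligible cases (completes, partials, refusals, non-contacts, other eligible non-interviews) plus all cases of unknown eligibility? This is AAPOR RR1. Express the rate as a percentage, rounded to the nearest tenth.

33.8%

Num = 98
Base = 98 + 13 + 106 + 18 + 17 + 38 = 290
RR1 = 98 / 290 = 0.3379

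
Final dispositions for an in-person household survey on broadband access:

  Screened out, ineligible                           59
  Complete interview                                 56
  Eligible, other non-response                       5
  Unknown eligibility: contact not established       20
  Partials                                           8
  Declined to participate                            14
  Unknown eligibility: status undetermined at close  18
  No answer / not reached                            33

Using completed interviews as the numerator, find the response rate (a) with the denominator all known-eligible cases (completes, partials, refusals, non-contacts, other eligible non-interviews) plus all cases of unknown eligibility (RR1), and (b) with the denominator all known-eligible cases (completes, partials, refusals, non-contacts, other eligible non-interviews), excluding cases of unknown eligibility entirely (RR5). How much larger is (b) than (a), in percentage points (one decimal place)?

Eligibility not determined = 20 + 18 = 38
Top = 56
Denom = 56 + 8 + 14 + 33 + 5 + 38 = 154
RR1 = 56 / 154 = 0.3636
Denom = 56 + 8 + 14 + 33 + 5 = 116
RR5 = 56 / 116 = 0.4828
Difference = 48.28 − 36.36 = 11.92 percentage points

11.9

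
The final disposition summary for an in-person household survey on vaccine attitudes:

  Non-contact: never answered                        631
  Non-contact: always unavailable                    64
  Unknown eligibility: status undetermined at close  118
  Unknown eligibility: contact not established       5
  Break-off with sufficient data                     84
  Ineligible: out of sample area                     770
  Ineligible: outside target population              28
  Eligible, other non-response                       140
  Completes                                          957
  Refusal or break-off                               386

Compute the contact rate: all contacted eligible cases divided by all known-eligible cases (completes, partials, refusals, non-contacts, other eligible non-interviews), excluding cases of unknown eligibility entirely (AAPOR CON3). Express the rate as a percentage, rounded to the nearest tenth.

No contact after all attempts = 631 + 64 = 695
Unknown eligibility = 5 + 118 = 123
Out of scope = 28 + 770 = 798
Num: 957 + 84 + 386 + 140 = 1567
Denominator: 957 + 84 + 386 + 695 + 140 = 2262
CON3 = 1567 / 2262 = 0.6927

69.3%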